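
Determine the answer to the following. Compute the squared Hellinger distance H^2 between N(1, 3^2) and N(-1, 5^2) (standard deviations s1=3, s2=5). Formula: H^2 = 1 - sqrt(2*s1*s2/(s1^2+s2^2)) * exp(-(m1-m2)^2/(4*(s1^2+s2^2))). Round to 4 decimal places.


Squared Hellinger distance for Gaussians:
H^2 = 1 - sqrt(2*s1*s2/(s1^2+s2^2)) * exp(-(m1-m2)^2/(4*(s1^2+s2^2))).
s1^2 = 9, s2^2 = 25, s1^2+s2^2 = 34.
sqrt(2*3*5/(34)) = 0.939336.
(m1-m2)^2 = (2)^2 = 4.
exp(-4/(4*34)) = exp(-0.029412) = 0.971017.
H^2 = 1 - 0.939336*0.971017 = 0.0879

0.0879


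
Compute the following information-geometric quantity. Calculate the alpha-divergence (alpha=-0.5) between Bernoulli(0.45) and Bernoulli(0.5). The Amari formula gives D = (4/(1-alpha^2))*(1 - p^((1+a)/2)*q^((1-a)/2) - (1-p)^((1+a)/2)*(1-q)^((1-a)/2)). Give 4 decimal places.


Amari alpha-divergence:
D = (4/(1-alpha^2))*(1 - p^((1+a)/2)*q^((1-a)/2) - (1-p)^((1+a)/2)*(1-q)^((1-a)/2)).
alpha = -0.5, p = 0.45, q = 0.5.
e1 = (1+alpha)/2 = 0.25, e2 = (1-alpha)/2 = 0.75.
t1 = p^e1 * q^e2 = 0.45^0.25 * 0.5^0.75 = 0.487002.
t2 = (1-p)^e1 * (1-q)^e2 = 0.55^0.25 * 0.5^0.75 = 0.512057.
4/(1-alpha^2) = 5.333333.
D = 5.333333*(1 - 0.487002 - 0.512057) = 0.0050

0.0050


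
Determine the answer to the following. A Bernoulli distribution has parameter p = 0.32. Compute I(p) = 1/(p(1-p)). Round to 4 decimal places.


For Bernoulli(p), Fisher information is I(p) = 1/(p*(1-p)).
p = 0.32, 1-p = 0.68.
p*(1-p) = 0.2176.
I(p) = 1/0.2176 = 4.5956

4.5956


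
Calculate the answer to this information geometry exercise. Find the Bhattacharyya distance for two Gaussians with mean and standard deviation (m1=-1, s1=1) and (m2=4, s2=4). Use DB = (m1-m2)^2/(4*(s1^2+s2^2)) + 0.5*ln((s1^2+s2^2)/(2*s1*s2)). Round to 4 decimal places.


Bhattacharyya distance between two Gaussians:
DB = (m1-m2)^2/(4*(s1^2+s2^2)) + (1/2)*ln((s1^2+s2^2)/(2*s1*s2)).
(m1-m2)^2 = (-5)^2 = 25.
s1^2+s2^2 = 1 + 16 = 17.
term1 = 25/68 = 0.367647.
term2 = 0.5*ln(17/8.0) = 0.376886.
DB = 0.367647 + 0.376886 = 0.7445

0.7445


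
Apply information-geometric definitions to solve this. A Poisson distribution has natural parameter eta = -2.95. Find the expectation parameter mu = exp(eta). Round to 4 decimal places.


Expectation parameter for Poisson exponential family:
mu = exp(eta).
eta = -2.95.
mu = exp(-2.95) = 0.0523

0.0523


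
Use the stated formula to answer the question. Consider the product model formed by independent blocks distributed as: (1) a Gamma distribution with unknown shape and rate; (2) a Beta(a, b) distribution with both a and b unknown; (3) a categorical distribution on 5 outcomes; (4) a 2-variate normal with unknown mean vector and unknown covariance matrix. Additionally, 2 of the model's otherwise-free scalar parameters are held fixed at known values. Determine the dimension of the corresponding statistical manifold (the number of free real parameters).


The dimension of a statistical manifold equals the number of free
(independent) real parameters of the model. For a product of independent
blocks the parameter counts add.
- Gamma (shape, rate): 2.
- Beta (a, b): 2.
- categorical on 5 outcomes (probabilities sum to 1): 5-1 = 4.
- 2-variate normal: 2 (mean) + 2*3/2 = 3 (symmetric covariance) = 5.
Total = 2 + 2 + 4 + 5 = 13.
2 parameter(s) fixed at known values: 13 - 2 = 11.
Dimension = 11

11


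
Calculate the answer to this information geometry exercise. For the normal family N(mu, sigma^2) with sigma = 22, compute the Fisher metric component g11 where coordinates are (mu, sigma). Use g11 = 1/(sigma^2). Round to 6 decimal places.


For the 2-parameter normal family, the Fisher metric has:
  g11 = 1/sigma^2, g22 = 2/sigma^2.
sigma = 22, sigma^2 = 484.
g11 = 0.002066

0.002066


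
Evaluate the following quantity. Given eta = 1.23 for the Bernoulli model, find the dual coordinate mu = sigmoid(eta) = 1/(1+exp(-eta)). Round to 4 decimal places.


Dual coordinate (expectation parameter) for Bernoulli:
mu = 1/(1+exp(-eta)).
eta = 1.23.
exp(-eta) = exp(-1.23) = 0.292293.
mu = 1/(1+0.292293) = 0.7738

0.7738


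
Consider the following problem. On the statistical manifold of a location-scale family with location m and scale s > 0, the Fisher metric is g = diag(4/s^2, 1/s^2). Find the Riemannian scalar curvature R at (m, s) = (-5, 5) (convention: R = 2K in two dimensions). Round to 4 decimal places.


The metric has the form g = (A dm^2 + B ds^2)/s^2 with A = 4, B = 1.
Substitute u = sqrt(A/B)*m: g = B*(du^2 + ds^2)/s^2, i.e. B times the
Poincare upper half-plane metric, which has constant Gaussian curvature -1.
Scaling a 2D metric by a constant c divides the Gaussian curvature by c,
so K = -1/B = -1/(1) = -1.0000 everywhere (the point (m, s) = (-5, 5) is irrelevant:
the curvature is constant).
Scalar curvature in dimension 2: R = 2K = -2/(1) = -2.0000.

-2.0000


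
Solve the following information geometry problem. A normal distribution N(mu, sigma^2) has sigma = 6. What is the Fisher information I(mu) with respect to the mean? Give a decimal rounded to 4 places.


The Fisher information for the mean of a normal distribution is I(mu) = 1/sigma^2.
sigma = 6, so sigma^2 = 36.
I(mu) = 1/36 = 0.0278

0.0278


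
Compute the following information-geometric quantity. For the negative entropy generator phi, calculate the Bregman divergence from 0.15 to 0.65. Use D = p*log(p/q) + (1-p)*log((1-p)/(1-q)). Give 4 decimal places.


Bregman divergence with negative entropy generator:
D = p*log(p/q) + (1-p)*log((1-p)/(1-q)).
p = 0.15, q = 0.65.
p*log(p/q) = 0.15*log(0.15/0.65) = -0.219951.
(1-p)*log((1-p)/(1-q)) = 0.85*log(0.85/0.35) = 0.754208.
D = -0.219951 + 0.754208 = 0.5343

0.5343


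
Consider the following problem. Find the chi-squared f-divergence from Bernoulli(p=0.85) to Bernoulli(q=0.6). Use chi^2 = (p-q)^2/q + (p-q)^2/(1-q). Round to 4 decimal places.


Chi-squared divergence between Bernoulli distributions:
chi^2 = (p-q)^2/q + (p-q)^2/(1-q).
p = 0.85, q = 0.6, p-q = 0.25.
(p-q)^2 = 0.0625.
term1 = 0.0625/0.6 = 0.104167.
term2 = 0.0625/0.4 = 0.15625.
chi^2 = 0.104167 + 0.15625 = 0.2604

0.2604


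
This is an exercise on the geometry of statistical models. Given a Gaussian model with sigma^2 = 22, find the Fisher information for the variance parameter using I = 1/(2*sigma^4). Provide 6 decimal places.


Fisher information for variance: I(sigma^2) = 1/(2*sigma^4).
sigma^2 = 22, so sigma^4 = 484.
I = 1/(2*484) = 1/968 = 0.001033

0.001033


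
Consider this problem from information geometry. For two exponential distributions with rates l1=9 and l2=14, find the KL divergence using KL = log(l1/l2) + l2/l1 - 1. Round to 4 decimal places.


KL divergence for exponential family:
KL = log(l1/l2) + l2/l1 - 1.
log(9/14) = -0.441833.
14/9 = 1.555556.
KL = -0.441833 + 1.555556 - 1 = 0.1137

0.1137


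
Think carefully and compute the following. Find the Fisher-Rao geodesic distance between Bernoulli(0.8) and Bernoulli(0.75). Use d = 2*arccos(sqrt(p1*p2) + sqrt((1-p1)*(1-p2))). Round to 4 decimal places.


Geodesic distance on Bernoulli manifold:
d(p1,p2) = 2*arccos(sqrt(p1*p2) + sqrt((1-p1)*(1-p2))).
sqrt(p1*p2) = sqrt(0.8*0.75) = 0.774597.
sqrt((1-p1)*(1-p2)) = sqrt(0.2*0.25) = 0.223607.
arg = 0.774597 + 0.223607 = 0.998203.
d = 2*arccos(0.998203) = 0.1199

0.1199


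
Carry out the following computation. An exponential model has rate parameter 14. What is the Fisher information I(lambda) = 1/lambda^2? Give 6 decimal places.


Fisher information for exponential: I(lambda) = 1/lambda^2.
lambda = 14, lambda^2 = 196.
I = 1/196 = 0.005102

0.005102


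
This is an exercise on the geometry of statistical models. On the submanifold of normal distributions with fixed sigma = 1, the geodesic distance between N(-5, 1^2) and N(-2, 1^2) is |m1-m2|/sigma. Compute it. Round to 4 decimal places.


On the fixed-variance normal subfamily, geodesic distance = |m1-m2|/sigma.
|-5 - -2| = 3.
sigma = 1.
d = 3/1 = 3.0000

3.0000


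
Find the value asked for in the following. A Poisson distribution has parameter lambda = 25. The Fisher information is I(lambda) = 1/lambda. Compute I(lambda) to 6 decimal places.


Fisher information for Poisson: I(lambda) = 1/lambda.
lambda = 25.
I(lambda) = 1/25 = 0.040000

0.040000


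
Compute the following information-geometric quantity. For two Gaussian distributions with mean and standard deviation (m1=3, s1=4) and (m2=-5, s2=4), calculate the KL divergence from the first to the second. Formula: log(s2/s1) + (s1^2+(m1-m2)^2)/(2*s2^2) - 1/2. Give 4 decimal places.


KL divergence between normal distributions:
KL = log(s2/s1) + (s1^2 + (m1-m2)^2)/(2*s2^2) - 1/2.
log(4/4) = 0.0.
(4^2 + (3--5)^2)/(2*4^2) = (16 + 64)/32 = 2.5.
KL = 0.0 + 2.5 - 0.5 = 2.0000

2.0000


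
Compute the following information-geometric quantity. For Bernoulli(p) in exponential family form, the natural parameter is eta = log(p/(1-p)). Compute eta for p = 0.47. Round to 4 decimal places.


Natural parameter for Bernoulli: eta = log(p/(1-p)).
p = 0.47, 1-p = 0.53.
p/(1-p) = 0.886792.
eta = log(0.886792) = -0.1201

-0.1201


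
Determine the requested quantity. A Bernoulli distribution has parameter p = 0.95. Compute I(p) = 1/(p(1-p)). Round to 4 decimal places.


For Bernoulli(p), Fisher information is I(p) = 1/(p*(1-p)).
p = 0.95, 1-p = 0.05.
p*(1-p) = 0.0475.
I(p) = 1/0.0475 = 21.0526

21.0526


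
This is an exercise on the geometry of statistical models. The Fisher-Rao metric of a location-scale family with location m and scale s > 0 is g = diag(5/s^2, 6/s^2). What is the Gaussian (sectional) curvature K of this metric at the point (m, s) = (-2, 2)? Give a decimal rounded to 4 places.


The metric has the form g = (A dm^2 + B ds^2)/s^2 with A = 5, B = 6.
Substitute u = sqrt(A/B)*m: g = B*(du^2 + ds^2)/s^2, i.e. B times the
Poincare upper half-plane metric, which has constant Gaussian curvature -1.
Scaling a 2D metric by a constant c divides the Gaussian curvature by c,
so K = -1/B = -1/(6) = -0.1667 everywhere (the point (m, s) = (-2, 2) is irrelevant:
the curvature is constant).
The requested Gaussian curvature is K = -0.1667.

-0.1667


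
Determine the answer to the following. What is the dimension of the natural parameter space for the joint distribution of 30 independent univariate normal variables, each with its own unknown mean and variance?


Exponential family dimension calculation:
Each univariate normal has two natural parameters (mu/sigma^2 and -1/(2 sigma^2)).
With 30 independent components, dim = 2 * 30 = 60.

60


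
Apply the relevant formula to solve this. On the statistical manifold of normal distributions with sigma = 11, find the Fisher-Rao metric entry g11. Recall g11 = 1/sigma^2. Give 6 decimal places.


For the 2-parameter normal family, the Fisher metric has:
  g11 = 1/sigma^2, g22 = 2/sigma^2.
sigma = 11, sigma^2 = 121.
g11 = 0.008264

0.008264


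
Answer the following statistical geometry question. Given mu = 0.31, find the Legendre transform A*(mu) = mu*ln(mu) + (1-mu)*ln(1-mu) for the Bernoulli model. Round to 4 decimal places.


Legendre transform for Bernoulli:
A*(mu) = mu*log(mu) + (1-mu)*log(1-mu).
mu = 0.31, 1-mu = 0.69.
mu*log(mu) = 0.31*log(0.31) = -0.363067.
(1-mu)*log(1-mu) = 0.69*log(0.69) = -0.256034.
A* = -0.363067 + -0.256034 = -0.6191

-0.6191


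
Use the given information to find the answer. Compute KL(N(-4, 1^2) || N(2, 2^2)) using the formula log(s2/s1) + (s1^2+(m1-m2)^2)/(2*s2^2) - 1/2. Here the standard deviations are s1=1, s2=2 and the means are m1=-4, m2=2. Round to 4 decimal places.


KL divergence between normal distributions:
KL = log(s2/s1) + (s1^2 + (m1-m2)^2)/(2*s2^2) - 1/2.
log(2/1) = 0.693147.
(1^2 + (-4-2)^2)/(2*2^2) = (1 + 36)/8 = 4.625.
KL = 0.693147 + 4.625 - 0.5 = 4.8181

4.8181


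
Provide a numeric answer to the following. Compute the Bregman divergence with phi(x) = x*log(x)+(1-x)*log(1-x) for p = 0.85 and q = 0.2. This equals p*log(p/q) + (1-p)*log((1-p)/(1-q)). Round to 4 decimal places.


Bregman divergence with negative entropy generator:
D = p*log(p/q) + (1-p)*log((1-p)/(1-q)).
p = 0.85, q = 0.2.
p*log(p/q) = 0.85*log(0.85/0.2) = 1.229881.
(1-p)*log((1-p)/(1-q)) = 0.15*log(0.15/0.8) = -0.251096.
D = 1.229881 + -0.251096 = 0.9788

0.9788


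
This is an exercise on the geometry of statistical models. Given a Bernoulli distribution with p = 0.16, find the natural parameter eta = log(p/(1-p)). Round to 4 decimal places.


Natural parameter for Bernoulli: eta = log(p/(1-p)).
p = 0.16, 1-p = 0.84.
p/(1-p) = 0.190476.
eta = log(0.190476) = -1.6582

-1.6582


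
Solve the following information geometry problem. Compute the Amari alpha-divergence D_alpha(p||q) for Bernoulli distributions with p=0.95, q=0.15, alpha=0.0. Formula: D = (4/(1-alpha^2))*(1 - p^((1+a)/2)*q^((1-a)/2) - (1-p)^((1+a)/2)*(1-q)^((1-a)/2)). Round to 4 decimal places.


Amari alpha-divergence:
D = (4/(1-alpha^2))*(1 - p^((1+a)/2)*q^((1-a)/2) - (1-p)^((1+a)/2)*(1-q)^((1-a)/2)).
alpha = 0.0, p = 0.95, q = 0.15.
e1 = (1+alpha)/2 = 0.5, e2 = (1-alpha)/2 = 0.5.
t1 = p^e1 * q^e2 = 0.95^0.5 * 0.15^0.5 = 0.377492.
t2 = (1-p)^e1 * (1-q)^e2 = 0.05^0.5 * 0.85^0.5 = 0.206155.
4/(1-alpha^2) = 4.0.
D = 4.0*(1 - 0.377492 - 0.206155) = 1.6654

1.6654


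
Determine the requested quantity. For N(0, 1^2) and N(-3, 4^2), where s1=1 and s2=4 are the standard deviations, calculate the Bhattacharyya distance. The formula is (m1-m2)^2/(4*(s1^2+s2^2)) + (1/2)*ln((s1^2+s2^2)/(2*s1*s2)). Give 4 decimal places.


Bhattacharyya distance between two Gaussians:
DB = (m1-m2)^2/(4*(s1^2+s2^2)) + (1/2)*ln((s1^2+s2^2)/(2*s1*s2)).
(m1-m2)^2 = (3)^2 = 9.
s1^2+s2^2 = 1 + 16 = 17.
term1 = 9/68 = 0.132353.
term2 = 0.5*ln(17/8.0) = 0.376886.
DB = 0.132353 + 0.376886 = 0.5092

0.5092


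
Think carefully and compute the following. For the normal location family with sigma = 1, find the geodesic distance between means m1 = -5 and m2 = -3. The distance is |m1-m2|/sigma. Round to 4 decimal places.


On the fixed-variance normal subfamily, geodesic distance = |m1-m2|/sigma.
|-5 - -3| = 2.
sigma = 1.
d = 2/1 = 2.0000

2.0000


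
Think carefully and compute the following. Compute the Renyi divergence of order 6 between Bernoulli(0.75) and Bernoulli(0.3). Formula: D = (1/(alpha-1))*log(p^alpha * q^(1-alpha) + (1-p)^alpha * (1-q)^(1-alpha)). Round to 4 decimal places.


Renyi divergence of order alpha between Bernoulli distributions:
D = (1/(alpha-1))*log(p^alpha * q^(1-alpha) + (1-p)^alpha * (1-q)^(1-alpha)).
alpha = 6, p = 0.75, q = 0.3.
p^alpha * q^(1-alpha) = 0.75^6 * 0.3^-5 = 73.242188.
(1-p)^alpha * (1-q)^(1-alpha) = 0.25^6 * 0.7^-5 = 0.001453.
sum = 73.242188 + 0.001453 = 73.24364.
D = (1/5)*log(73.24364) = 0.8588

0.8588


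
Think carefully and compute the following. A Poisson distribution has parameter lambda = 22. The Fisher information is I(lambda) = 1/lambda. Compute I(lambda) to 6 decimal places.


Fisher information for Poisson: I(lambda) = 1/lambda.
lambda = 22.
I(lambda) = 1/22 = 0.045455

0.045455


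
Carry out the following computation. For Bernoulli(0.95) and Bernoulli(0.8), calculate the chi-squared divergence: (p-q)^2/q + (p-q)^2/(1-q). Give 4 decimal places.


Chi-squared divergence between Bernoulli distributions:
chi^2 = (p-q)^2/q + (p-q)^2/(1-q).
p = 0.95, q = 0.8, p-q = 0.15.
(p-q)^2 = 0.0225.
term1 = 0.0225/0.8 = 0.028125.
term2 = 0.0225/0.2 = 0.1125.
chi^2 = 0.028125 + 0.1125 = 0.1406

0.1406


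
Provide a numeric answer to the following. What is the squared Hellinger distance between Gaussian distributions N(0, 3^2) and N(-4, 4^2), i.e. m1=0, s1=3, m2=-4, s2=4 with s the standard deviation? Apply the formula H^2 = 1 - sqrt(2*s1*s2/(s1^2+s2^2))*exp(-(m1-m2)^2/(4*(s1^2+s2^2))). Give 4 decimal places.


Squared Hellinger distance for Gaussians:
H^2 = 1 - sqrt(2*s1*s2/(s1^2+s2^2)) * exp(-(m1-m2)^2/(4*(s1^2+s2^2))).
s1^2 = 9, s2^2 = 16, s1^2+s2^2 = 25.
sqrt(2*3*4/(25)) = 0.979796.
(m1-m2)^2 = (4)^2 = 16.
exp(-16/(4*25)) = exp(-0.16) = 0.852144.
H^2 = 1 - 0.979796*0.852144 = 0.1651

0.1651


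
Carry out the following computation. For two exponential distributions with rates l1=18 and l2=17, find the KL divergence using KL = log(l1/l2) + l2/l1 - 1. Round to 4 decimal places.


KL divergence for exponential family:
KL = log(l1/l2) + l2/l1 - 1.
log(18/17) = 0.057158.
17/18 = 0.944444.
KL = 0.057158 + 0.944444 - 1 = 0.0016

0.0016


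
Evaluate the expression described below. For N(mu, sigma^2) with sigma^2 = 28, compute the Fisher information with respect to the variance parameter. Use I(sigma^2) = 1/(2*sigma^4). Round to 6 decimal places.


Fisher information for variance: I(sigma^2) = 1/(2*sigma^4).
sigma^2 = 28, so sigma^4 = 784.
I = 1/(2*784) = 1/1568 = 0.000638

0.000638


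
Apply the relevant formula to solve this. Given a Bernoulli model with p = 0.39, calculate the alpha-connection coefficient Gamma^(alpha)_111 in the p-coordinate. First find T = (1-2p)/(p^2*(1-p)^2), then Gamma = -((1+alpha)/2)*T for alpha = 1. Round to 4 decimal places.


Skewness (Amari-Chentsov) tensor: T = (1-2p)/(p^2*(1-p)^2).
p = 0.39, 1-2p = 0.22, p^2 = 0.1521, (1-p)^2 = 0.3721.
T = 0.22/(0.1521 * 0.3721) = 3.887172.
In the p-coordinate, Gamma^(alpha) = Gamma^(0) - (alpha/2)*T with Gamma^(0) = (1/2)*g'(p) = -T/2,
so Gamma^(alpha) = -((1+alpha)/2)*T.
alpha = 1, -(1+alpha)/2 = -1.0.
Gamma = -1.0 * 3.887172 = -3.8872

-3.8872


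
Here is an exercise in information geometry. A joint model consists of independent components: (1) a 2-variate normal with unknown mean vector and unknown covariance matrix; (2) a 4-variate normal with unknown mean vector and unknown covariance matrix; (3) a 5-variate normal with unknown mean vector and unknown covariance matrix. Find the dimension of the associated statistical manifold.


The dimension of a statistical manifold equals the number of free
(independent) real parameters of the model. For a product of independent
blocks the parameter counts add.
- 2-variate normal: 2 (mean) + 2*3/2 = 3 (symmetric covariance) = 5.
- 4-variate normal: 4 (mean) + 4*5/2 = 10 (symmetric covariance) = 14.
- 5-variate normal: 5 (mean) + 5*6/2 = 15 (symmetric covariance) = 20.
Total = 5 + 14 + 20 = 39.
Dimension = 39

39


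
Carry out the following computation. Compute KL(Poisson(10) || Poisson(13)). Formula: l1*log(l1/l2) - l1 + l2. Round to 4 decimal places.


KL divergence for Poisson:
KL = l1*log(l1/l2) - l1 + l2.
l1 = 10, l2 = 13.
log(10/13) = -0.262364.
l1*log(l1/l2) = 10 * -0.262364 = -2.623643.
KL = -2.623643 - 10 + 13 = 0.3764

0.3764


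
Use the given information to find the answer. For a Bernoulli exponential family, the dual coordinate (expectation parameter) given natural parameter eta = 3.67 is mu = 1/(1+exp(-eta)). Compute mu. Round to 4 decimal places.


Dual coordinate (expectation parameter) for Bernoulli:
mu = 1/(1+exp(-eta)).
eta = 3.67.
exp(-eta) = exp(-3.67) = 0.025476.
mu = 1/(1+0.025476) = 0.9752

0.9752


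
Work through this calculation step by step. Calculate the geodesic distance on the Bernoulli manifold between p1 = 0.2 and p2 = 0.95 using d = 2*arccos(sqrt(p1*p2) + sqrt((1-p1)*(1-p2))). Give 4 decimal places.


Geodesic distance on Bernoulli manifold:
d(p1,p2) = 2*arccos(sqrt(p1*p2) + sqrt((1-p1)*(1-p2))).
sqrt(p1*p2) = sqrt(0.2*0.95) = 0.43589.
sqrt((1-p1)*(1-p2)) = sqrt(0.8*0.05) = 0.2.
arg = 0.43589 + 0.2 = 0.63589.
d = 2*arccos(0.63589) = 1.7633

1.7633


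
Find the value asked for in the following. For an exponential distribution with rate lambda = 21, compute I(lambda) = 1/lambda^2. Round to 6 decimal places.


Fisher information for exponential: I(lambda) = 1/lambda^2.
lambda = 21, lambda^2 = 441.
I = 1/441 = 0.002268

0.002268


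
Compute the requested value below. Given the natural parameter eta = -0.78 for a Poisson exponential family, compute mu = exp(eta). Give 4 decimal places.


Expectation parameter for Poisson exponential family:
mu = exp(eta).
eta = -0.78.
mu = exp(-0.78) = 0.4584

0.4584


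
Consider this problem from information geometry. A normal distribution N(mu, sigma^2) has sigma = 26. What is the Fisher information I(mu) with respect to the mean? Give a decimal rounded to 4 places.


The Fisher information for the mean of a normal distribution is I(mu) = 1/sigma^2.
sigma = 26, so sigma^2 = 676.
I(mu) = 1/676 = 0.0015

0.0015


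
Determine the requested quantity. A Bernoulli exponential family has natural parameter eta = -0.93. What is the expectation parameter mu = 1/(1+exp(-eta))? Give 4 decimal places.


Dual coordinate (expectation parameter) for Bernoulli:
mu = 1/(1+exp(-eta)).
eta = -0.93.
exp(-eta) = exp(0.93) = 2.534509.
mu = 1/(1+2.534509) = 0.2829

0.2829


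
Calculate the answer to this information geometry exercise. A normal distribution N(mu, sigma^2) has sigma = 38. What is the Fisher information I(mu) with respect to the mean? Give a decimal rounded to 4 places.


The Fisher information for the mean of a normal distribution is I(mu) = 1/sigma^2.
sigma = 38, so sigma^2 = 1444.
I(mu) = 1/1444 = 0.0007

0.0007


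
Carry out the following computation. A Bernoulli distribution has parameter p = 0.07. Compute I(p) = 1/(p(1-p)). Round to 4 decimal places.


For Bernoulli(p), Fisher information is I(p) = 1/(p*(1-p)).
p = 0.07, 1-p = 0.93.
p*(1-p) = 0.0651.
I(p) = 1/0.0651 = 15.3610

15.3610


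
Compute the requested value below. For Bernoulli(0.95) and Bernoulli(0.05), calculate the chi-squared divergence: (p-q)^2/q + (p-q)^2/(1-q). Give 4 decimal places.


Chi-squared divergence between Bernoulli distributions:
chi^2 = (p-q)^2/q + (p-q)^2/(1-q).
p = 0.95, q = 0.05, p-q = 0.9.
(p-q)^2 = 0.81.
term1 = 0.81/0.05 = 16.2.
term2 = 0.81/0.95 = 0.852632.
chi^2 = 16.2 + 0.852632 = 17.0526

17.0526


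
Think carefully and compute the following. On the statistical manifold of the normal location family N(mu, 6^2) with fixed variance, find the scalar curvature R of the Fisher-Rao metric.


This family has a single free parameter, so its statistical manifold
is 1-dimensional. The Riemann curvature tensor of any 1-dimensional
Riemannian manifold vanishes identically, so R = 0.

0


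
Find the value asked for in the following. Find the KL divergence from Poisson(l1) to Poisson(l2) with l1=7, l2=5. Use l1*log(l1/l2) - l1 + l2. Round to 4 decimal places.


KL divergence for Poisson:
KL = l1*log(l1/l2) - l1 + l2.
l1 = 7, l2 = 5.
log(7/5) = 0.336472.
l1*log(l1/l2) = 7 * 0.336472 = 2.355306.
KL = 2.355306 - 7 + 5 = 0.3553

0.3553


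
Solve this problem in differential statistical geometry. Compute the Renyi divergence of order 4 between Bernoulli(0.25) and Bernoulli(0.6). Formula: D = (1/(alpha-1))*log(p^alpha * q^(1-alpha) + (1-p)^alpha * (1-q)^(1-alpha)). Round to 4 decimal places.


Renyi divergence of order alpha between Bernoulli distributions:
D = (1/(alpha-1))*log(p^alpha * q^(1-alpha) + (1-p)^alpha * (1-q)^(1-alpha)).
alpha = 4, p = 0.25, q = 0.6.
p^alpha * q^(1-alpha) = 0.25^4 * 0.6^-3 = 0.018084.
(1-p)^alpha * (1-q)^(1-alpha) = 0.75^4 * 0.4^-3 = 4.943848.
sum = 0.018084 + 4.943848 = 4.961932.
D = (1/3)*log(4.961932) = 0.5339

0.5339


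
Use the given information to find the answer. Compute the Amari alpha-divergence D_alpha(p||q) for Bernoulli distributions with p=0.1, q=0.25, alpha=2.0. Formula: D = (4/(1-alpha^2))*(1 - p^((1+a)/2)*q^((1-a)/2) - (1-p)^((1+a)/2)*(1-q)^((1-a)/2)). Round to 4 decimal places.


Amari alpha-divergence:
D = (4/(1-alpha^2))*(1 - p^((1+a)/2)*q^((1-a)/2) - (1-p)^((1+a)/2)*(1-q)^((1-a)/2)).
alpha = 2.0, p = 0.1, q = 0.25.
e1 = (1+alpha)/2 = 1.5, e2 = (1-alpha)/2 = -0.5.
t1 = p^e1 * q^e2 = 0.1^1.5 * 0.25^-0.5 = 0.063246.
t2 = (1-p)^e1 * (1-q)^e2 = 0.9^1.5 * 0.75^-0.5 = 0.985901.
4/(1-alpha^2) = -1.333333.
D = -1.333333*(1 - 0.063246 - 0.985901) = 0.0655

0.0655


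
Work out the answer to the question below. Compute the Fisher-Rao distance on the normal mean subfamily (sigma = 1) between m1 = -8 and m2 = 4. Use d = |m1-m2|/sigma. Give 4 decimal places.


On the fixed-variance normal subfamily, geodesic distance = |m1-m2|/sigma.
|-8 - 4| = 12.
sigma = 1.
d = 12/1 = 12.0000

12.0000


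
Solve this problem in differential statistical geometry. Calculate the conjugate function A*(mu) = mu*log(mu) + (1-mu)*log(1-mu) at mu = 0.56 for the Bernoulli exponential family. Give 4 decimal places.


Legendre transform for Bernoulli:
A*(mu) = mu*log(mu) + (1-mu)*log(1-mu).
mu = 0.56, 1-mu = 0.44.
mu*log(mu) = 0.56*log(0.56) = -0.324698.
(1-mu)*log(1-mu) = 0.44*log(0.44) = -0.361231.
A* = -0.324698 + -0.361231 = -0.6859

-0.6859


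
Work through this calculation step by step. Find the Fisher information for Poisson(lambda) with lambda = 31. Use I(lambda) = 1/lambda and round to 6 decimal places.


Fisher information for Poisson: I(lambda) = 1/lambda.
lambda = 31.
I(lambda) = 1/31 = 0.032258

0.032258


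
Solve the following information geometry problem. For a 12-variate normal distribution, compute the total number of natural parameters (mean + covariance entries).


Exponential family dimension calculation:
For 12-dim MVN: mean has 12 params, covariance has 12*13/2 = 78 unique entries.
Total dim = 12 + 78 = 90.

90


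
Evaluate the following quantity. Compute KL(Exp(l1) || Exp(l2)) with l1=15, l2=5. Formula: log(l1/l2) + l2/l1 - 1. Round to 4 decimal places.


KL divergence for exponential family:
KL = log(l1/l2) + l2/l1 - 1.
log(15/5) = 1.098612.
5/15 = 0.333333.
KL = 1.098612 + 0.333333 - 1 = 0.4319

0.4319


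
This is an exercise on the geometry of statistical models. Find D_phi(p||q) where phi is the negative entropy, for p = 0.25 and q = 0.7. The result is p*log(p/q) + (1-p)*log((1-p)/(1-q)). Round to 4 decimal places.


Bregman divergence with negative entropy generator:
D = p*log(p/q) + (1-p)*log((1-p)/(1-q)).
p = 0.25, q = 0.7.
p*log(p/q) = 0.25*log(0.25/0.7) = -0.257405.
(1-p)*log((1-p)/(1-q)) = 0.75*log(0.75/0.3) = 0.687218.
D = -0.257405 + 0.687218 = 0.4298

0.4298


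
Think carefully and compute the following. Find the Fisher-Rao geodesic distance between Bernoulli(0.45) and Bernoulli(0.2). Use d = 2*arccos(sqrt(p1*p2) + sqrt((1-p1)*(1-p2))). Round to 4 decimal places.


Geodesic distance on Bernoulli manifold:
d(p1,p2) = 2*arccos(sqrt(p1*p2) + sqrt((1-p1)*(1-p2))).
sqrt(p1*p2) = sqrt(0.45*0.2) = 0.3.
sqrt((1-p1)*(1-p2)) = sqrt(0.55*0.8) = 0.663325.
arg = 0.3 + 0.663325 = 0.963325.
d = 2*arccos(0.963325) = 0.5433

0.5433


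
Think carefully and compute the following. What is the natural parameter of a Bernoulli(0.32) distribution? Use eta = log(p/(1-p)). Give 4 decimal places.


Natural parameter for Bernoulli: eta = log(p/(1-p)).
p = 0.32, 1-p = 0.68.
p/(1-p) = 0.470588.
eta = log(0.470588) = -0.7538

-0.7538


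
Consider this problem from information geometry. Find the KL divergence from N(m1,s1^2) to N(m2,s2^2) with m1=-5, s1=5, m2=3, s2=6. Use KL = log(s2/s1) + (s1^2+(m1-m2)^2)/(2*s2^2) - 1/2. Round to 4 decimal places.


KL divergence between normal distributions:
KL = log(s2/s1) + (s1^2 + (m1-m2)^2)/(2*s2^2) - 1/2.
log(6/5) = 0.182322.
(5^2 + (-5-3)^2)/(2*6^2) = (25 + 64)/72 = 1.236111.
KL = 0.182322 + 1.236111 - 0.5 = 0.9184

0.9184


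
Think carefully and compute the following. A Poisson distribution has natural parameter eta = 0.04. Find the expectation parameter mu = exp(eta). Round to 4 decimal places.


Expectation parameter for Poisson exponential family:
mu = exp(eta).
eta = 0.04.
mu = exp(0.04) = 1.0408

1.0408


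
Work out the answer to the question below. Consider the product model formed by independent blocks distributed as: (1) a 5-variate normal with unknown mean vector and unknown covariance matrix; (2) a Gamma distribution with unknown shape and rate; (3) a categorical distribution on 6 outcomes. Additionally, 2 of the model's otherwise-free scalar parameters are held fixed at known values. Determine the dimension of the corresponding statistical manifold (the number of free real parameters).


The dimension of a statistical manifold equals the number of free
(independent) real parameters of the model. For a product of independent
blocks the parameter counts add.
- 5-variate normal: 5 (mean) + 5*6/2 = 15 (symmetric covariance) = 20.
- Gamma (shape, rate): 2.
- categorical on 6 outcomes (probabilities sum to 1): 6-1 = 5.
Total = 20 + 2 + 5 = 27.
2 parameter(s) fixed at known values: 27 - 2 = 25.
Dimension = 25

25


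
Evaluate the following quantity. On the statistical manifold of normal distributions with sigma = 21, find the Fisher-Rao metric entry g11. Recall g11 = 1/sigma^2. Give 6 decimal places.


For the 2-parameter normal family, the Fisher metric has:
  g11 = 1/sigma^2, g22 = 2/sigma^2.
sigma = 21, sigma^2 = 441.
g11 = 0.002268

0.002268


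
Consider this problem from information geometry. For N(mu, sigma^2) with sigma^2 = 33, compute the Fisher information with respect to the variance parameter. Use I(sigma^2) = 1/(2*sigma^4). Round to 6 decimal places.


Fisher information for variance: I(sigma^2) = 1/(2*sigma^4).
sigma^2 = 33, so sigma^4 = 1089.
I = 1/(2*1089) = 1/2178 = 0.000459

0.000459


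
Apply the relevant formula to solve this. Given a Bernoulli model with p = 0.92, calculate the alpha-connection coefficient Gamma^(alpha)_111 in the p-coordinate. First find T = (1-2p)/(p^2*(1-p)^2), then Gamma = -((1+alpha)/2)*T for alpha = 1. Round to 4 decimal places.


Skewness (Amari-Chentsov) tensor: T = (1-2p)/(p^2*(1-p)^2).
p = 0.92, 1-2p = -0.84, p^2 = 0.8464, (1-p)^2 = 0.0064.
T = -0.84/(0.8464 * 0.0064) = -155.068526.
In the p-coordinate, Gamma^(alpha) = Gamma^(0) - (alpha/2)*T with Gamma^(0) = (1/2)*g'(p) = -T/2,
so Gamma^(alpha) = -((1+alpha)/2)*T.
alpha = 1, -(1+alpha)/2 = -1.0.
Gamma = -1.0 * -155.068526 = 155.0685

155.0685


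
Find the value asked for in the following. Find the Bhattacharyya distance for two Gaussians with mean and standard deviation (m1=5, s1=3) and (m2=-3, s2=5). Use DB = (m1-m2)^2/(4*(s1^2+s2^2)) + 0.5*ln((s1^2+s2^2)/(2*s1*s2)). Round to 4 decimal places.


Bhattacharyya distance between two Gaussians:
DB = (m1-m2)^2/(4*(s1^2+s2^2)) + (1/2)*ln((s1^2+s2^2)/(2*s1*s2)).
(m1-m2)^2 = (8)^2 = 64.
s1^2+s2^2 = 9 + 25 = 34.
term1 = 64/136 = 0.470588.
term2 = 0.5*ln(34/30.0) = 0.062582.
DB = 0.470588 + 0.062582 = 0.5332

0.5332


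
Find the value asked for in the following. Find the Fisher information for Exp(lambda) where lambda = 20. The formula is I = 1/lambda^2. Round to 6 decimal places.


Fisher information for exponential: I(lambda) = 1/lambda^2.
lambda = 20, lambda^2 = 400.
I = 1/400 = 0.002500

0.002500


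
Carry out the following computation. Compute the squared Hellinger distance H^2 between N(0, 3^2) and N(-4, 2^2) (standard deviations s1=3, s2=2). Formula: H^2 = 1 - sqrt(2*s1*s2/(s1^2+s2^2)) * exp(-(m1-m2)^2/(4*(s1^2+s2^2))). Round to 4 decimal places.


Squared Hellinger distance for Gaussians:
H^2 = 1 - sqrt(2*s1*s2/(s1^2+s2^2)) * exp(-(m1-m2)^2/(4*(s1^2+s2^2))).
s1^2 = 9, s2^2 = 4, s1^2+s2^2 = 13.
sqrt(2*3*2/(13)) = 0.960769.
(m1-m2)^2 = (4)^2 = 16.
exp(-16/(4*13)) = exp(-0.307692) = 0.735141.
H^2 = 1 - 0.960769*0.735141 = 0.2937

0.2937


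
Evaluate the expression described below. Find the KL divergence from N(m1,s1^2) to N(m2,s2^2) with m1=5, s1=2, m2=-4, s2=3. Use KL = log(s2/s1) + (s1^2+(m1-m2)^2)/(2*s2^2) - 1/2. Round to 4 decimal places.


KL divergence between normal distributions:
KL = log(s2/s1) + (s1^2 + (m1-m2)^2)/(2*s2^2) - 1/2.
log(3/2) = 0.405465.
(2^2 + (5--4)^2)/(2*3^2) = (4 + 81)/18 = 4.722222.
KL = 0.405465 + 4.722222 - 0.5 = 4.6277

4.6277


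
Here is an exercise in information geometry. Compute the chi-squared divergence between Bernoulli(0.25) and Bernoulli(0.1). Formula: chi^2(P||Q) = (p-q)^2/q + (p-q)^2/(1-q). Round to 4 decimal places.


Chi-squared divergence between Bernoulli distributions:
chi^2 = (p-q)^2/q + (p-q)^2/(1-q).
p = 0.25, q = 0.1, p-q = 0.15.
(p-q)^2 = 0.0225.
term1 = 0.0225/0.1 = 0.225.
term2 = 0.0225/0.9 = 0.025.
chi^2 = 0.225 + 0.025 = 0.2500

0.2500


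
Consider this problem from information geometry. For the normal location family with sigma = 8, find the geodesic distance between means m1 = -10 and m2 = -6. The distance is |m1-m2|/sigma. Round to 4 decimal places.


On the fixed-variance normal subfamily, geodesic distance = |m1-m2|/sigma.
|-10 - -6| = 4.
sigma = 8.
d = 4/8 = 0.5000

0.5000


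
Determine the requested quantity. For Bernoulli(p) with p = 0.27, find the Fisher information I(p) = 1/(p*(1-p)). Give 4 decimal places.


For Bernoulli(p), Fisher information is I(p) = 1/(p*(1-p)).
p = 0.27, 1-p = 0.73.
p*(1-p) = 0.1971.
I(p) = 1/0.1971 = 5.0736

5.0736


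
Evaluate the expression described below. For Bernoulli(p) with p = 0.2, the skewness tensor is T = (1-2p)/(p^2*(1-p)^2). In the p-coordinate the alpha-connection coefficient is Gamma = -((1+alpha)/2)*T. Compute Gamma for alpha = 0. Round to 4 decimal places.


Skewness (Amari-Chentsov) tensor: T = (1-2p)/(p^2*(1-p)^2).
p = 0.2, 1-2p = 0.6, p^2 = 0.04, (1-p)^2 = 0.64.
T = 0.6/(0.04 * 0.64) = 23.4375.
In the p-coordinate, Gamma^(alpha) = Gamma^(0) - (alpha/2)*T with Gamma^(0) = (1/2)*g'(p) = -T/2,
so Gamma^(alpha) = -((1+alpha)/2)*T.
alpha = 0, -(1+alpha)/2 = -0.5.
Gamma = -0.5 * 23.4375 = -11.7187

-11.7187


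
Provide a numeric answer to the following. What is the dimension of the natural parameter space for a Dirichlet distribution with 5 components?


Exponential family dimension calculation:
Dirichlet with 5 components has 5 natural parameters.

5


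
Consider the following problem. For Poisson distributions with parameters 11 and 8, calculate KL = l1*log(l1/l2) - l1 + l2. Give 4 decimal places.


KL divergence for Poisson:
KL = l1*log(l1/l2) - l1 + l2.
l1 = 11, l2 = 8.
log(11/8) = 0.318454.
l1*log(l1/l2) = 11 * 0.318454 = 3.502991.
KL = 3.502991 - 11 + 8 = 0.5030

0.5030


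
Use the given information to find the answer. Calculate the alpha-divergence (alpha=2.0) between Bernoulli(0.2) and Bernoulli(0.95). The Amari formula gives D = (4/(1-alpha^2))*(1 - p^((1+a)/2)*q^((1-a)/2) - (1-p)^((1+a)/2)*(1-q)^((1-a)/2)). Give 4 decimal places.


Amari alpha-divergence:
D = (4/(1-alpha^2))*(1 - p^((1+a)/2)*q^((1-a)/2) - (1-p)^((1+a)/2)*(1-q)^((1-a)/2)).
alpha = 2.0, p = 0.2, q = 0.95.
e1 = (1+alpha)/2 = 1.5, e2 = (1-alpha)/2 = -0.5.
t1 = p^e1 * q^e2 = 0.2^1.5 * 0.95^-0.5 = 0.091766.
t2 = (1-p)^e1 * (1-q)^e2 = 0.8^1.5 * 0.05^-0.5 = 3.2.
4/(1-alpha^2) = -1.333333.
D = -1.333333*(1 - 0.091766 - 3.2) = 3.0557

3.0557


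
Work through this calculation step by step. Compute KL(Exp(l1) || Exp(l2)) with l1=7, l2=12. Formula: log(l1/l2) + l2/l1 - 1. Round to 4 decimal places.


KL divergence for exponential family:
KL = log(l1/l2) + l2/l1 - 1.
log(7/12) = -0.538997.
12/7 = 1.714286.
KL = -0.538997 + 1.714286 - 1 = 0.1753

0.1753


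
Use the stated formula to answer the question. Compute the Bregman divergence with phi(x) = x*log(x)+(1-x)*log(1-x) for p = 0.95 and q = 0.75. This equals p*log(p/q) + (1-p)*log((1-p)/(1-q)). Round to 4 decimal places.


Bregman divergence with negative entropy generator:
D = p*log(p/q) + (1-p)*log((1-p)/(1-q)).
p = 0.95, q = 0.75.
p*log(p/q) = 0.95*log(0.95/0.75) = 0.224569.
(1-p)*log((1-p)/(1-q)) = 0.05*log(0.05/0.25) = -0.080472.
D = 0.224569 + -0.080472 = 0.1441

0.1441


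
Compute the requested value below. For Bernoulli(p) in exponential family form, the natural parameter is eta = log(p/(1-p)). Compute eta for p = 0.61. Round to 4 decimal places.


Natural parameter for Bernoulli: eta = log(p/(1-p)).
p = 0.61, 1-p = 0.39.
p/(1-p) = 1.564103.
eta = log(1.564103) = 0.4473

0.4473


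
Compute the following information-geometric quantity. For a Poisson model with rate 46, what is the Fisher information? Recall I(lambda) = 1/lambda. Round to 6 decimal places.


Fisher information for Poisson: I(lambda) = 1/lambda.
lambda = 46.
I(lambda) = 1/46 = 0.021739

0.021739


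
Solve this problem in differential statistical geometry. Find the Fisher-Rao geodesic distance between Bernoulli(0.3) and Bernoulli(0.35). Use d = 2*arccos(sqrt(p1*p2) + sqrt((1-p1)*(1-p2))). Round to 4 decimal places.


Geodesic distance on Bernoulli manifold:
d(p1,p2) = 2*arccos(sqrt(p1*p2) + sqrt((1-p1)*(1-p2))).
sqrt(p1*p2) = sqrt(0.3*0.35) = 0.324037.
sqrt((1-p1)*(1-p2)) = sqrt(0.7*0.65) = 0.674537.
arg = 0.324037 + 0.674537 = 0.998574.
d = 2*arccos(0.998574) = 0.1068

0.1068


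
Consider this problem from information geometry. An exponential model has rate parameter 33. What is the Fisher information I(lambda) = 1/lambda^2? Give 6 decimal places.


Fisher information for exponential: I(lambda) = 1/lambda^2.
lambda = 33, lambda^2 = 1089.
I = 1/1089 = 0.000918

0.000918


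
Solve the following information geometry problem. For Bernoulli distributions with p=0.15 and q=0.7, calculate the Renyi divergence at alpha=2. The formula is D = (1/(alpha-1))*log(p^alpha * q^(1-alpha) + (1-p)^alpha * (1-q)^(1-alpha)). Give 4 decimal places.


Renyi divergence of order alpha between Bernoulli distributions:
D = (1/(alpha-1))*log(p^alpha * q^(1-alpha) + (1-p)^alpha * (1-q)^(1-alpha)).
alpha = 2, p = 0.15, q = 0.7.
p^alpha * q^(1-alpha) = 0.15^2 * 0.7^-1 = 0.032143.
(1-p)^alpha * (1-q)^(1-alpha) = 0.85^2 * 0.3^-1 = 2.408333.
sum = 0.032143 + 2.408333 = 2.440476.
D = (1/1)*log(2.440476) = 0.8922

0.8922


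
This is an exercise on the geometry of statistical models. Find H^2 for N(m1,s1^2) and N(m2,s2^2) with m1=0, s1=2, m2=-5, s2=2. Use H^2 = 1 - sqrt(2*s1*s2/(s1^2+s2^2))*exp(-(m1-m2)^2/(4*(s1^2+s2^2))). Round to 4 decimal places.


Squared Hellinger distance for Gaussians:
H^2 = 1 - sqrt(2*s1*s2/(s1^2+s2^2)) * exp(-(m1-m2)^2/(4*(s1^2+s2^2))).
s1^2 = 4, s2^2 = 4, s1^2+s2^2 = 8.
sqrt(2*2*2/(8)) = 1.0.
(m1-m2)^2 = (5)^2 = 25.
exp(-25/(4*8)) = exp(-0.78125) = 0.457833.
H^2 = 1 - 1.0*0.457833 = 0.5422

0.5422


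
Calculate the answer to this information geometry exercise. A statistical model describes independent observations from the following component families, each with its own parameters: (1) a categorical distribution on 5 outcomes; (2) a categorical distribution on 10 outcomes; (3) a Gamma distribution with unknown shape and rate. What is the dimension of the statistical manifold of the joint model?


The dimension of a statistical manifold equals the number of free
(independent) real parameters of the model. For a product of independent
blocks the parameter counts add.
- categorical on 5 outcomes (probabilities sum to 1): 5-1 = 4.
- categorical on 10 outcomes (probabilities sum to 1): 10-1 = 9.
- Gamma (shape, rate): 2.
Total = 4 + 9 + 2 = 15.
Dimension = 15

15


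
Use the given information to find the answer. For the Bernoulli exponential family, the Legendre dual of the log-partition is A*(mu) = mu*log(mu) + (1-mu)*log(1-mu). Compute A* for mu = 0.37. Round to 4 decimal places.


Legendre transform for Bernoulli:
A*(mu) = mu*log(mu) + (1-mu)*log(1-mu).
mu = 0.37, 1-mu = 0.63.
mu*log(mu) = 0.37*log(0.37) = -0.367873.
(1-mu)*log(1-mu) = 0.63*log(0.63) = -0.291082.
A* = -0.367873 + -0.291082 = -0.6590

-0.6590


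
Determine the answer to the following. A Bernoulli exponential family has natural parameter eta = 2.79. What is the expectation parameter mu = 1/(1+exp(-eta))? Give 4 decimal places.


Dual coordinate (expectation parameter) for Bernoulli:
mu = 1/(1+exp(-eta)).
eta = 2.79.
exp(-eta) = exp(-2.79) = 0.061421.
mu = 1/(1+0.061421) = 0.9421

0.9421


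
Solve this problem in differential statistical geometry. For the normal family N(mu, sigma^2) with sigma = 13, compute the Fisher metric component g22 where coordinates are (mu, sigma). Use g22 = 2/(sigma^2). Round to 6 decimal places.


For the 2-parameter normal family, the Fisher metric has:
  g11 = 1/sigma^2, g22 = 2/sigma^2.
sigma = 13, sigma^2 = 169.
g22 = 0.011834

0.011834


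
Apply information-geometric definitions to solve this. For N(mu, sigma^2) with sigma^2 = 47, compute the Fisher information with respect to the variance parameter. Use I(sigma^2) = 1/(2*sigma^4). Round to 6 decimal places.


Fisher information for variance: I(sigma^2) = 1/(2*sigma^4).
sigma^2 = 47, so sigma^4 = 2209.
I = 1/(2*2209) = 1/4418 = 0.000226

0.000226
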